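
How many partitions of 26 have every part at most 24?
p(26, parts ≤ 24) = 2434

Use the recurrence p(n, m) = p(n, m−1) + p(n−m, m): either the largest part is < m (count p(n, m−1)) or the largest part is exactly m (remove one copy of m, count p(n−m, m)). With p(0, ·) = 1 this gives p(26, parts ≤ 24) = 2434. (By conjugating Young diagrams, this also counts partitions of 26 into at most 24 parts.)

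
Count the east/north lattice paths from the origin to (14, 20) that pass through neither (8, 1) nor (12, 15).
Number of paths = 1025899020

Inclusion–exclusion. Total paths: C(34, 14) = 1391975640. Through P₁: C(9, 8)·C(25, 6) = 1593900. Through P₂: C(27, 12)·C(7, 2) = 365061060. Since P₁ is strictly southwest of P₂, a monotone path through both must visit P₁ then P₂; paths through both = C(9, 8)·C(18, 4)·C(7, 2) = 578340. Avoid both = 1391975640 − 1593900 − 365061060 + 578340 = 1025899020.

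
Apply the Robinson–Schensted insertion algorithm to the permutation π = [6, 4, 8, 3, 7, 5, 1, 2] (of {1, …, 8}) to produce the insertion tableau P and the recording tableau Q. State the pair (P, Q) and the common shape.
P = [1, 2] / [3, 5] / [4, 7] / [6, 8];  Q = [1, 3] / [2, 5] / [4, 6] / [7, 8];  common shape = (2, 2, 2, 2)

Row-insert the values π_1, π_2, … into P one at a time, bumping the leftmost entry strictly greater than the inserted value down to the next row. The recording tableau Q records, in position (i, j), the step at which that cell was added to P.
  Insert 6 (step 1): P = [6];  Q = [1]
  Insert 4 (step 2): P = [4] / [6];  Q = [1] / [2]
  Insert 8 (step 3): P = [4, 8] / [6];  Q = [1, 3] / [2]
  Insert 3 (step 4): P = [3, 8] / [4] / [6];  Q = [1, 3] / [2] / [4]
  Insert 7 (step 5): P = [3, 7] / [4, 8] / [6];  Q = [1, 3] / [2, 5] / [4]
  Insert 5 (step 6): P = [3, 5] / [4, 7] / [6, 8];  Q = [1, 3] / [2, 5] / [4, 6]
  Insert 1 (step 7): P = [1, 5] / [3, 7] / [4, 8] / [6];  Q = [1, 3] / [2, 5] / [4, 6] / [7]
  Insert 2 (step 8): P = [1, 2] / [3, 5] / [4, 7] / [6, 8];  Q = [1, 3] / [2, 5] / [4, 6] / [7, 8]
Final shape: (2, 2, 2, 2).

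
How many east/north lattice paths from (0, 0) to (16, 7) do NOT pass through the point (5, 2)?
Number of paths = 153429

Total paths from (0, 0) to (16, 7): C(23, 16) = 245157. Paths through (5, 2): (paths (0, 0) → (5, 2)) × (paths (5, 2) → (16, 7)) = C(7, 5) · C(16, 11) = 21 · 4368 = 91728. Avoidance count = 245157 − 91728 = 153429.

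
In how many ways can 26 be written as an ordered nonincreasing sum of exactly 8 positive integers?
p(26, 8 parts) = 288

Partitions of n into exactly k parts are in bijection with partitions of n − k into at most k parts (subtract 1 from each part). So p(26, exactly 8) = p(18, parts ≤ 8). Computing via the recurrence p(m, j) = p(m, j−1) + p(m−j, j) gives 288.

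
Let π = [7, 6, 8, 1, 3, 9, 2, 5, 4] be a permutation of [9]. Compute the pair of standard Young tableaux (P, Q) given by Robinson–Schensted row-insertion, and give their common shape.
P = [1, 2, 4] / [3, 5, 9] / [6, 8] / [7];  Q = [1, 3, 6] / [2, 5, 8] / [4, 9] / [7];  common shape = (3, 3, 2, 1)

Row-insert the values π_1, π_2, … into P one at a time, bumping the leftmost entry strictly greater than the inserted value down to the next row. The recording tableau Q records, in position (i, j), the step at which that cell was added to P.
  Insert 7 (step 1): P = [7];  Q = [1]
  Insert 6 (step 2): P = [6] / [7];  Q = [1] / [2]
  Insert 8 (step 3): P = [6, 8] / [7];  Q = [1, 3] / [2]
  Insert 1 (step 4): P = [1, 8] / [6] / [7];  Q = [1, 3] / [2] / [4]
  Insert 3 (step 5): P = [1, 3] / [6, 8] / [7];  Q = [1, 3] / [2, 5] / [4]
  Insert 9 (step 6): P = [1, 3, 9] / [6, 8] / [7];  Q = [1, 3, 6] / [2, 5] / [4]
  Insert 2 (step 7): P = [1, 2, 9] / [3, 8] / [6] / [7];  Q = [1, 3, 6] / [2, 5] / [4] / [7]
  Insert 5 (step 8): P = [1, 2, 5] / [3, 8, 9] / [6] / [7];  Q = [1, 3, 6] / [2, 5, 8] / [4] / [7]
  Insert 4 (step 9): P = [1, 2, 4] / [3, 5, 9] / [6, 8] / [7];  Q = [1, 3, 6] / [2, 5, 8] / [4, 9] / [7]
Final shape: (3, 3, 2, 1).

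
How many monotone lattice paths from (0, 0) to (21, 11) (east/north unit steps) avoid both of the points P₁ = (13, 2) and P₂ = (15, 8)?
Number of paths = 85532514

Inclusion–exclusion. Total paths: C(32, 21) = 129024480. Through P₁: C(15, 13)·C(17, 8) = 2552550. Through P₂: C(23, 15)·C(9, 6) = 41186376. Since P₁ is strictly southwest of P₂, a monotone path through both must visit P₁ then P₂; paths through both = C(15, 13)·C(8, 2)·C(9, 6) = 246960. Avoid both = 129024480 − 2552550 − 41186376 + 246960 = 85532514.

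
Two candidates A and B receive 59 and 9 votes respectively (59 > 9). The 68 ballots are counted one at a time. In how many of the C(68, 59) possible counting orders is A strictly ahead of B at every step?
Strict-lead orderings = 36235342000

Total orderings of the 68 votes with 59 for A: C(68, 59) = 49280065120. By the Bertrand ballot formula (Cycle Lemma / reflection principle), the number of orderings in which A is strictly ahead of B throughout is (p − q)/(p + q) · C(p + q, p) = (59 − 9)/(59 + 9) · 49280065120 = 36235342000.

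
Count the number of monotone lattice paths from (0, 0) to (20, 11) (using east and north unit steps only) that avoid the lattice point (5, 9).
Number of paths = 84400043

Total paths from (0, 0) to (20, 11): C(31, 20) = 84672315. Paths through (5, 9): (paths (0, 0) → (5, 9)) × (paths (5, 9) → (20, 11)) = C(14, 5) · C(17, 15) = 2002 · 136 = 272272. Avoidance count = 84672315 − 272272 = 84400043.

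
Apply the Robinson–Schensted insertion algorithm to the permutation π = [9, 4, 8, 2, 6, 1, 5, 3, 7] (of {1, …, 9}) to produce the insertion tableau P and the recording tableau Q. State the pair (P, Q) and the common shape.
P = [1, 3, 7] / [2, 5] / [4, 6] / [8] / [9];  Q = [1, 3, 9] / [2, 5] / [4, 7] / [6] / [8];  common shape = (3, 2, 2, 1, 1)

Row-insert the values π_1, π_2, … into P one at a time, bumping the leftmost entry strictly greater than the inserted value down to the next row. The recording tableau Q records, in position (i, j), the step at which that cell was added to P.
  Insert 9 (step 1): P = [9];  Q = [1]
  Insert 4 (step 2): P = [4] / [9];  Q = [1] / [2]
  Insert 8 (step 3): P = [4, 8] / [9];  Q = [1, 3] / [2]
  Insert 2 (step 4): P = [2, 8] / [4] / [9];  Q = [1, 3] / [2] / [4]
  Insert 6 (step 5): P = [2, 6] / [4, 8] / [9];  Q = [1, 3] / [2, 5] / [4]
  Insert 1 (step 6): P = [1, 6] / [2, 8] / [4] / [9];  Q = [1, 3] / [2, 5] / [4] / [6]
  Insert 5 (step 7): P = [1, 5] / [2, 6] / [4, 8] / [9];  Q = [1, 3] / [2, 5] / [4, 7] / [6]
  Insert 3 (step 8): P = [1, 3] / [2, 5] / [4, 6] / [8] / [9];  Q = [1, 3] / [2, 5] / [4, 7] / [6] / [8]
  Insert 7 (step 9): P = [1, 3, 7] / [2, 5] / [4, 6] / [8] / [9];  Q = [1, 3, 9] / [2, 5] / [4, 7] / [6] / [8]
Final shape: (3, 2, 2, 1, 1).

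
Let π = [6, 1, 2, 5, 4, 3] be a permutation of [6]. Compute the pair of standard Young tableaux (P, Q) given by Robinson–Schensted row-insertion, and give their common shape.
P = [1, 2, 3] / [4] / [5] / [6];  Q = [1, 3, 4] / [2] / [5] / [6];  common shape = (3, 1, 1, 1)

Row-insert the values π_1, π_2, … into P one at a time, bumping the leftmost entry strictly greater than the inserted value down to the next row. The recording tableau Q records, in position (i, j), the step at which that cell was added to P.
  Insert 6 (step 1): P = [6];  Q = [1]
  Insert 1 (step 2): P = [1] / [6];  Q = [1] / [2]
  Insert 2 (step 3): P = [1, 2] / [6];  Q = [1, 3] / [2]
  Insert 5 (step 4): P = [1, 2, 5] / [6];  Q = [1, 3, 4] / [2]
  Insert 4 (step 5): P = [1, 2, 4] / [5] / [6];  Q = [1, 3, 4] / [2] / [5]
  Insert 3 (step 6): P = [1, 2, 3] / [4] / [5] / [6];  Q = [1, 3, 4] / [2] / [5] / [6]
Final shape: (3, 1, 1, 1).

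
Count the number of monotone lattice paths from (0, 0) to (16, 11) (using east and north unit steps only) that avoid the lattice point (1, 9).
Number of paths = 13036535

Total paths from (0, 0) to (16, 11): C(27, 16) = 13037895. Paths through (1, 9): (paths (0, 0) → (1, 9)) × (paths (1, 9) → (16, 11)) = C(10, 1) · C(17, 15) = 10 · 136 = 1360. Avoidance count = 13037895 − 1360 = 13036535.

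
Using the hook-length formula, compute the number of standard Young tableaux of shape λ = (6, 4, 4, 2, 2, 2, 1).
# SYT of shape (6, 4, 4, 2, 2, 2, 1) = 543182640

Hook-length formula: f^λ = n! / Π hook(c), product over all cells c of the Young diagram. For λ = (6, 4, 4, 2, 2, 2, 1), n = 21 boxes. Hook lengths by row (left-to-right, top-to-bottom): [12, 10, 6, 5, 2, 1]; [9, 7, 3, 2]; [8, 6, 2, 1]; [5, 3]; [4, 2]; [3, 1]; [1]. Product of hooks = 94058496000. So f^λ = 21! / 94058496000 = 51090942171709440000 / 94058496000 = 543182640.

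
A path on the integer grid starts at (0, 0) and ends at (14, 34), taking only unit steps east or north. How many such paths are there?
Number of paths = 482320623240

A monotone lattice path from (0, 0) to (14, 34) consists of 14 east steps and 34 north steps in some order, so it is determined by which 14 of the 48 steps are east. The count is C(48, 14) = 482320623240.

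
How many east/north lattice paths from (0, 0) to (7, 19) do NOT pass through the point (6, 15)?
Number of paths = 386480

Total paths from (0, 0) to (7, 19): C(26, 7) = 657800. Paths through (6, 15): (paths (0, 0) → (6, 15)) × (paths (6, 15) → (7, 19)) = C(21, 6) · C(5, 1) = 54264 · 5 = 271320. Avoidance count = 657800 − 271320 = 386480.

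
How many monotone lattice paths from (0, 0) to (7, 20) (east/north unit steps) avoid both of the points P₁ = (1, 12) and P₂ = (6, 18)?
Number of paths = 463221

Inclusion–exclusion. Total paths: C(27, 7) = 888030. Through P₁: C(13, 1)·C(14, 6) = 39039. Through P₂: C(24, 6)·C(3, 1) = 403788. Since P₁ is strictly southwest of P₂, a monotone path through both must visit P₁ then P₂; paths through both = C(13, 1)·C(11, 5)·C(3, 1) = 18018. Avoid both = 888030 − 39039 − 403788 + 18018 = 463221.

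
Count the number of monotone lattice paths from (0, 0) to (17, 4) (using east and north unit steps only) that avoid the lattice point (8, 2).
Number of paths = 3510

Total paths from (0, 0) to (17, 4): C(21, 17) = 5985. Paths through (8, 2): (paths (0, 0) → (8, 2)) × (paths (8, 2) → (17, 4)) = C(10, 8) · C(11, 9) = 45 · 55 = 2475. Avoidance count = 5985 − 2475 = 3510.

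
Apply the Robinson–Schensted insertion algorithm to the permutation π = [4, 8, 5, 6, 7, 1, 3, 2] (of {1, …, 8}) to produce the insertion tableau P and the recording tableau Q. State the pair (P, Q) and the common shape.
P = [1, 2, 6, 7] / [3, 5] / [4] / [8];  Q = [1, 2, 4, 5] / [3, 7] / [6] / [8];  common shape = (4, 2, 1, 1)

Row-insert the values π_1, π_2, … into P one at a time, bumping the leftmost entry strictly greater than the inserted value down to the next row. The recording tableau Q records, in position (i, j), the step at which that cell was added to P.
  Insert 4 (step 1): P = [4];  Q = [1]
  Insert 8 (step 2): P = [4, 8];  Q = [1, 2]
  Insert 5 (step 3): P = [4, 5] / [8];  Q = [1, 2] / [3]
  Insert 6 (step 4): P = [4, 5, 6] / [8];  Q = [1, 2, 4] / [3]
  Insert 7 (step 5): P = [4, 5, 6, 7] / [8];  Q = [1, 2, 4, 5] / [3]
  Insert 1 (step 6): P = [1, 5, 6, 7] / [4] / [8];  Q = [1, 2, 4, 5] / [3] / [6]
  Insert 3 (step 7): P = [1, 3, 6, 7] / [4, 5] / [8];  Q = [1, 2, 4, 5] / [3, 7] / [6]
  Insert 2 (step 8): P = [1, 2, 6, 7] / [3, 5] / [4] / [8];  Q = [1, 2, 4, 5] / [3, 7] / [6] / [8]
Final shape: (4, 2, 1, 1).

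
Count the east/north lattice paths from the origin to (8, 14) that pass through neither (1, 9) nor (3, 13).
Number of paths = 309390

Inclusion–exclusion. Total paths: C(22, 8) = 319770. Through P₁: C(10, 1)·C(12, 7) = 7920. Through P₂: C(16, 3)·C(6, 5) = 3360. Since P₁ is strictly southwest of P₂, a monotone path through both must visit P₁ then P₂; paths through both = C(10, 1)·C(6, 2)·C(6, 5) = 900. Avoid both = 319770 − 7920 − 3360 + 900 = 309390.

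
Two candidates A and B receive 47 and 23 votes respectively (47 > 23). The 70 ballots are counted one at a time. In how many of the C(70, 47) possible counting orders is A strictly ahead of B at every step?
Strict-lead orderings = 614265689787160320

Total orderings of the 70 votes with 47 for A: C(70, 47) = 1791608261879217600. By the Bertrand ballot formula (Cycle Lemma / reflection principle), the number of orderings in which A is strictly ahead of B throughout is (p − q)/(p + q) · C(p + q, p) = (47 − 23)/(47 + 23) · 1791608261879217600 = 614265689787160320.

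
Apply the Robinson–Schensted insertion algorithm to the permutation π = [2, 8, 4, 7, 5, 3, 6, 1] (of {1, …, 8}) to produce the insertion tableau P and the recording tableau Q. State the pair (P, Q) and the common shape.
P = [1, 3, 5, 6] / [2] / [4] / [7] / [8];  Q = [1, 2, 4, 7] / [3] / [5] / [6] / [8];  common shape = (4, 1, 1, 1, 1)

Row-insert the values π_1, π_2, … into P one at a time, bumping the leftmost entry strictly greater than the inserted value down to the next row. The recording tableau Q records, in position (i, j), the step at which that cell was added to P.
  Insert 2 (step 1): P = [2];  Q = [1]
  Insert 8 (step 2): P = [2, 8];  Q = [1, 2]
  Insert 4 (step 3): P = [2, 4] / [8];  Q = [1, 2] / [3]
  Insert 7 (step 4): P = [2, 4, 7] / [8];  Q = [1, 2, 4] / [3]
  Insert 5 (step 5): P = [2, 4, 5] / [7] / [8];  Q = [1, 2, 4] / [3] / [5]
  Insert 3 (step 6): P = [2, 3, 5] / [4] / [7] / [8];  Q = [1, 2, 4] / [3] / [5] / [6]
  Insert 6 (step 7): P = [2, 3, 5, 6] / [4] / [7] / [8];  Q = [1, 2, 4, 7] / [3] / [5] / [6]
  Insert 1 (step 8): P = [1, 3, 5, 6] / [2] / [4] / [7] / [8];  Q = [1, 2, 4, 7] / [3] / [5] / [6] / [8]
Final shape: (4, 1, 1, 1, 1).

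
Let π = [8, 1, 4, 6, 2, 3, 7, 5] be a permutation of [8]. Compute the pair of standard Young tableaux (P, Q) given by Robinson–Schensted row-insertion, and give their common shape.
P = [1, 2, 3, 5] / [4, 6, 7] / [8];  Q = [1, 3, 4, 7] / [2, 6, 8] / [5];  common shape = (4, 3, 1)

Row-insert the values π_1, π_2, … into P one at a time, bumping the leftmost entry strictly greater than the inserted value down to the next row. The recording tableau Q records, in position (i, j), the step at which that cell was added to P.
  Insert 8 (step 1): P = [8];  Q = [1]
  Insert 1 (step 2): P = [1] / [8];  Q = [1] / [2]
  Insert 4 (step 3): P = [1, 4] / [8];  Q = [1, 3] / [2]
  Insert 6 (step 4): P = [1, 4, 6] / [8];  Q = [1, 3, 4] / [2]
  Insert 2 (step 5): P = [1, 2, 6] / [4] / [8];  Q = [1, 3, 4] / [2] / [5]
  Insert 3 (step 6): P = [1, 2, 3] / [4, 6] / [8];  Q = [1, 3, 4] / [2, 6] / [5]
  Insert 7 (step 7): P = [1, 2, 3, 7] / [4, 6] / [8];  Q = [1, 3, 4, 7] / [2, 6] / [5]
  Insert 5 (step 8): P = [1, 2, 3, 5] / [4, 6, 7] / [8];  Q = [1, 3, 4, 7] / [2, 6, 8] / [5]
Final shape: (4, 3, 1).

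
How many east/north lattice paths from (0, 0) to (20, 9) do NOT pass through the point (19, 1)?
Number of paths = 10014825

Total paths from (0, 0) to (20, 9): C(29, 20) = 10015005. Paths through (19, 1): (paths (0, 0) → (19, 1)) × (paths (19, 1) → (20, 9)) = C(20, 19) · C(9, 1) = 20 · 9 = 180. Avoidance count = 10015005 − 180 = 10014825.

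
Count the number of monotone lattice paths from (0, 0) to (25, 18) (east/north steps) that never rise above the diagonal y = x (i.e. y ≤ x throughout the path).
Number of paths = 187187399448

By the reflection principle (André's argument), the number of monotone paths to (25, 18) with n ≤ m that never go above y = x is C(43, 25) − C(43, 26) = 608359048206 − 421171648758 = 187187399448.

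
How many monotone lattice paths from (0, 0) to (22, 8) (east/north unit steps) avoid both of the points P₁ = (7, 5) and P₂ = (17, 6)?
Number of paths = 3269718

Inclusion–exclusion. Total paths: C(30, 22) = 5852925. Through P₁: C(12, 7)·C(18, 15) = 646272. Through P₂: C(23, 17)·C(7, 5) = 2119887. Since P₁ is strictly southwest of P₂, a monotone path through both must visit P₁ then P₂; paths through both = C(12, 7)·C(11, 10)·C(7, 5) = 182952. Avoid both = 5852925 − 646272 − 2119887 + 182952 = 3269718.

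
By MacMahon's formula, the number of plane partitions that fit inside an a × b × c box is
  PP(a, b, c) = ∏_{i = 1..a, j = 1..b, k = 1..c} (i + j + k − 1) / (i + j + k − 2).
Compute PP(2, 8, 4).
PP(2, 8, 4) = 70785

Evaluate the triple product over i = 1..2, j = 1..8, k = 1..4. The factors are (2/1) · (3/2) · (4/3) · (5/4) · (3/2) · (4/3) · (5/4) · (6/5) · … (64 factors total). The numerators and denominators telescope so the product is an integer; carrying out the multiplication exactly gives PP(2, 8, 4) = 70785.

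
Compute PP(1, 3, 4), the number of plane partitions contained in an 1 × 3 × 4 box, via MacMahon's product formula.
PP(1, 3, 4) = 35

Evaluate the triple product over i = 1..1, j = 1..3, k = 1..4. The factors are (2/1) · (3/2) · (4/3) · (5/4) · (3/2) · (4/3) · (5/4) · (6/5) · … (12 factors total). The numerators and denominators telescope so the product is an integer; carrying out the multiplication exactly gives PP(1, 3, 4) = 35.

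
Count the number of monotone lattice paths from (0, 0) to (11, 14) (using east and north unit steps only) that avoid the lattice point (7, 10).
Number of paths = 3096040

Total paths from (0, 0) to (11, 14): C(25, 11) = 4457400. Paths through (7, 10): (paths (0, 0) → (7, 10)) × (paths (7, 10) → (11, 14)) = C(17, 7) · C(8, 4) = 19448 · 70 = 1361360. Avoidance count = 4457400 − 1361360 = 3096040.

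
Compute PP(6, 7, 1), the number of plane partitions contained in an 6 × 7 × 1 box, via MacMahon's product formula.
PP(6, 7, 1) = 1716

Evaluate the triple product over i = 1..6, j = 1..7, k = 1..1. The factors are (2/1) · (3/2) · (4/3) · (5/4) · (6/5) · (7/6) · (8/7) · (3/2) · … (42 factors total). The numerators and denominators telescope so the product is an integer; carrying out the multiplication exactly gives PP(6, 7, 1) = 1716.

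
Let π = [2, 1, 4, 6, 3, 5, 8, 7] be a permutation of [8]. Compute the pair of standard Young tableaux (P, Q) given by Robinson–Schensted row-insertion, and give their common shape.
P = [1, 3, 5, 7] / [2, 4, 6, 8];  Q = [1, 3, 4, 7] / [2, 5, 6, 8];  common shape = (4, 4)

Row-insert the values π_1, π_2, … into P one at a time, bumping the leftmost entry strictly greater than the inserted value down to the next row. The recording tableau Q records, in position (i, j), the step at which that cell was added to P.
  Insert 2 (step 1): P = [2];  Q = [1]
  Insert 1 (step 2): P = [1] / [2];  Q = [1] / [2]
  Insert 4 (step 3): P = [1, 4] / [2];  Q = [1, 3] / [2]
  Insert 6 (step 4): P = [1, 4, 6] / [2];  Q = [1, 3, 4] / [2]
  Insert 3 (step 5): P = [1, 3, 6] / [2, 4];  Q = [1, 3, 4] / [2, 5]
  Insert 5 (step 6): P = [1, 3, 5] / [2, 4, 6];  Q = [1, 3, 4] / [2, 5, 6]
  Insert 8 (step 7): P = [1, 3, 5, 8] / [2, 4, 6];  Q = [1, 3, 4, 7] / [2, 5, 6]
  Insert 7 (step 8): P = [1, 3, 5, 7] / [2, 4, 6, 8];  Q = [1, 3, 4, 7] / [2, 5, 6, 8]
Final shape: (4, 4).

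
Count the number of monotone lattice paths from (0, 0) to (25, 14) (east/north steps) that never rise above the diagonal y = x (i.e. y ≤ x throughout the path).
Number of paths = 6962078952

By the reflection principle (André's argument), the number of monotone paths to (25, 14) with n ≤ m that never go above y = x is C(39, 25) − C(39, 26) = 15084504396 − 8122425444 = 6962078952.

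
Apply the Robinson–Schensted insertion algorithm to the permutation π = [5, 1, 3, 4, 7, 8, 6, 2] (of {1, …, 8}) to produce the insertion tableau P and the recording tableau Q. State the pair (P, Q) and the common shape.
P = [1, 2, 4, 6, 8] / [3, 7] / [5];  Q = [1, 3, 4, 5, 6] / [2, 7] / [8];  common shape = (5, 2, 1)

Row-insert the values π_1, π_2, … into P one at a time, bumping the leftmost entry strictly greater than the inserted value down to the next row. The recording tableau Q records, in position (i, j), the step at which that cell was added to P.
  Insert 5 (step 1): P = [5];  Q = [1]
  Insert 1 (step 2): P = [1] / [5];  Q = [1] / [2]
  Insert 3 (step 3): P = [1, 3] / [5];  Q = [1, 3] / [2]
  Insert 4 (step 4): P = [1, 3, 4] / [5];  Q = [1, 3, 4] / [2]
  Insert 7 (step 5): P = [1, 3, 4, 7] / [5];  Q = [1, 3, 4, 5] / [2]
  Insert 8 (step 6): P = [1, 3, 4, 7, 8] / [5];  Q = [1, 3, 4, 5, 6] / [2]
  Insert 6 (step 7): P = [1, 3, 4, 6, 8] / [5, 7];  Q = [1, 3, 4, 5, 6] / [2, 7]
  Insert 2 (step 8): P = [1, 2, 4, 6, 8] / [3, 7] / [5];  Q = [1, 3, 4, 5, 6] / [2, 7] / [8]
Final shape: (5, 2, 1).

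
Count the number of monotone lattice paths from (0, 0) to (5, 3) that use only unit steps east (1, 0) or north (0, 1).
Number of paths = 56

A monotone lattice path from (0, 0) to (5, 3) consists of 5 east steps and 3 north steps in some order, so it is determined by which 5 of the 8 steps are east. The count is C(8, 5) = 56.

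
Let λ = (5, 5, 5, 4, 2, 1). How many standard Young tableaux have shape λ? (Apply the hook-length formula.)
# SYT of shape (5, 5, 5, 4, 2, 1) = 746876130

Hook-length formula: f^λ = n! / Π hook(c), product over all cells c of the Young diagram. For λ = (5, 5, 5, 4, 2, 1), n = 22 boxes. Hook lengths by row (left-to-right, top-to-bottom): [10, 8, 6, 5, 3]; [9, 7, 5, 4, 2]; [8, 6, 4, 3, 1]; [6, 4, 2, 1]; [3, 1]; [1]. Product of hooks = 1504935936000. So f^λ = 22! / 1504935936000 = 1124000727777607680000 / 1504935936000 = 746876130.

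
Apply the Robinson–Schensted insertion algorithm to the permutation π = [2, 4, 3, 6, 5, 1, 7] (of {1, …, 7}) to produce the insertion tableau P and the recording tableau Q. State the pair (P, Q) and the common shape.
P = [1, 3, 5, 7] / [2, 6] / [4];  Q = [1, 2, 4, 7] / [3, 5] / [6];  common shape = (4, 2, 1)

Row-insert the values π_1, π_2, … into P one at a time, bumping the leftmost entry strictly greater than the inserted value down to the next row. The recording tableau Q records, in position (i, j), the step at which that cell was added to P.
  Insert 2 (step 1): P = [2];  Q = [1]
  Insert 4 (step 2): P = [2, 4];  Q = [1, 2]
  Insert 3 (step 3): P = [2, 3] / [4];  Q = [1, 2] / [3]
  Insert 6 (step 4): P = [2, 3, 6] / [4];  Q = [1, 2, 4] / [3]
  Insert 5 (step 5): P = [2, 3, 5] / [4, 6];  Q = [1, 2, 4] / [3, 5]
  Insert 1 (step 6): P = [1, 3, 5] / [2, 6] / [4];  Q = [1, 2, 4] / [3, 5] / [6]
  Insert 7 (step 7): P = [1, 3, 5, 7] / [2, 6] / [4];  Q = [1, 2, 4, 7] / [3, 5] / [6]
Final shape: (4, 2, 1).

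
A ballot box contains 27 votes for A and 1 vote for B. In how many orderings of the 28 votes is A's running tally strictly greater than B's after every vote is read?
Strict-lead orderings = 26

Total orderings of the 28 votes with 27 for A: C(28, 27) = 28. By the Bertrand ballot formula (Cycle Lemma / reflection principle), the number of orderings in which A is strictly ahead of B throughout is (p − q)/(p + q) · C(p + q, p) = (27 − 1)/(27 + 1) · 28 = 26.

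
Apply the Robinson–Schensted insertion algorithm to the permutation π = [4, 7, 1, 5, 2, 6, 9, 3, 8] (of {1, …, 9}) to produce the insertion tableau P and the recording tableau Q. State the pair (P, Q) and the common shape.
P = [1, 2, 3, 8] / [4, 5, 6, 9] / [7];  Q = [1, 2, 6, 7] / [3, 4, 8, 9] / [5];  common shape = (4, 4, 1)

Row-insert the values π_1, π_2, … into P one at a time, bumping the leftmost entry strictly greater than the inserted value down to the next row. The recording tableau Q records, in position (i, j), the step at which that cell was added to P.
  Insert 4 (step 1): P = [4];  Q = [1]
  Insert 7 (step 2): P = [4, 7];  Q = [1, 2]
  Insert 1 (step 3): P = [1, 7] / [4];  Q = [1, 2] / [3]
  Insert 5 (step 4): P = [1, 5] / [4, 7];  Q = [1, 2] / [3, 4]
  Insert 2 (step 5): P = [1, 2] / [4, 5] / [7];  Q = [1, 2] / [3, 4] / [5]
  Insert 6 (step 6): P = [1, 2, 6] / [4, 5] / [7];  Q = [1, 2, 6] / [3, 4] / [5]
  Insert 9 (step 7): P = [1, 2, 6, 9] / [4, 5] / [7];  Q = [1, 2, 6, 7] / [3, 4] / [5]
  Insert 3 (step 8): P = [1, 2, 3, 9] / [4, 5, 6] / [7];  Q = [1, 2, 6, 7] / [3, 4, 8] / [5]
  Insert 8 (step 9): P = [1, 2, 3, 8] / [4, 5, 6, 9] / [7];  Q = [1, 2, 6, 7] / [3, 4, 8, 9] / [5]
Final shape: (4, 4, 1).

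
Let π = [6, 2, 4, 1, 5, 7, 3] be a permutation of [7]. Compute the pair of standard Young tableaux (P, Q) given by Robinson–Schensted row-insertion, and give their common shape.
P = [1, 3, 5, 7] / [2, 4] / [6];  Q = [1, 3, 5, 6] / [2, 7] / [4];  common shape = (4, 2, 1)

Row-insert the values π_1, π_2, … into P one at a time, bumping the leftmost entry strictly greater than the inserted value down to the next row. The recording tableau Q records, in position (i, j), the step at which that cell was added to P.
  Insert 6 (step 1): P = [6];  Q = [1]
  Insert 2 (step 2): P = [2] / [6];  Q = [1] / [2]
  Insert 4 (step 3): P = [2, 4] / [6];  Q = [1, 3] / [2]
  Insert 1 (step 4): P = [1, 4] / [2] / [6];  Q = [1, 3] / [2] / [4]
  Insert 5 (step 5): P = [1, 4, 5] / [2] / [6];  Q = [1, 3, 5] / [2] / [4]
  Insert 7 (step 6): P = [1, 4, 5, 7] / [2] / [6];  Q = [1, 3, 5, 6] / [2] / [4]
  Insert 3 (step 7): P = [1, 3, 5, 7] / [2, 4] / [6];  Q = [1, 3, 5, 6] / [2, 7] / [4]
Final shape: (4, 2, 1).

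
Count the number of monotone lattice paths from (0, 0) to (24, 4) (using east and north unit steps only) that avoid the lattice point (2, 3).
Number of paths = 20245

Total paths from (0, 0) to (24, 4): C(28, 24) = 20475. Paths through (2, 3): (paths (0, 0) → (2, 3)) × (paths (2, 3) → (24, 4)) = C(5, 2) · C(23, 22) = 10 · 23 = 230. Avoidance count = 20475 − 230 = 20245.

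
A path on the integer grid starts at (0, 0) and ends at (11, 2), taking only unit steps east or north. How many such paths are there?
Number of paths = 78

A monotone lattice path from (0, 0) to (11, 2) consists of 11 east steps and 2 north steps in some order, so it is determined by which 11 of the 13 steps are east. The count is C(13, 11) = 78.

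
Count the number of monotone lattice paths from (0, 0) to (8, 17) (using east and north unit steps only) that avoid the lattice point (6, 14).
Number of paths = 693975

Total paths from (0, 0) to (8, 17): C(25, 8) = 1081575. Paths through (6, 14): (paths (0, 0) → (6, 14)) × (paths (6, 14) → (8, 17)) = C(20, 6) · C(5, 2) = 38760 · 10 = 387600. Avoidance count = 1081575 − 387600 = 693975.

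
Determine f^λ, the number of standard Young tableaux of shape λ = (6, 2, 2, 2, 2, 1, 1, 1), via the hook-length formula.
# SYT of shape (6, 2, 2, 2, 2, 1, 1, 1) = 523600

Hook-length formula: f^λ = n! / Π hook(c), product over all cells c of the Young diagram. For λ = (6, 2, 2, 2, 2, 1, 1, 1), n = 17 boxes. Hook lengths by row (left-to-right, top-to-bottom): [13, 9, 4, 3, 2, 1]; [8, 4]; [7, 3]; [6, 2]; [5, 1]; [3]; [2]; [1]. Product of hooks = 679311360. So f^λ = 17! / 679311360 = 355687428096000 / 679311360 = 523600.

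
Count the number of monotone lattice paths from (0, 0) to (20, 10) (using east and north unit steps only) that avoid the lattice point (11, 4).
Number of paths = 23213190

Total paths from (0, 0) to (20, 10): C(30, 20) = 30045015. Paths through (11, 4): (paths (0, 0) → (11, 4)) × (paths (11, 4) → (20, 10)) = C(15, 11) · C(15, 9) = 1365 · 5005 = 6831825. Avoidance count = 30045015 − 6831825 = 23213190.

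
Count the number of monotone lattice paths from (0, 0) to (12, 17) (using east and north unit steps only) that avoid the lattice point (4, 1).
Number of paths = 48218580

Total paths from (0, 0) to (12, 17): C(29, 12) = 51895935. Paths through (4, 1): (paths (0, 0) → (4, 1)) × (paths (4, 1) → (12, 17)) = C(5, 4) · C(24, 8) = 5 · 735471 = 3677355. Avoidance count = 51895935 − 3677355 = 48218580.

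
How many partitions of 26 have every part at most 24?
p(26, parts ≤ 24) = 2434

Use the recurrence p(n, m) = p(n, m−1) + p(n−m, m): either the largest part is < m (count p(n, m−1)) or the largest part is exactly m (remove one copy of m, count p(n−m, m)). With p(0, ·) = 1 this gives p(26, parts ≤ 24) = 2434. (By conjugating Young diagrams, this also counts partitions of 26 into at most 24 parts.)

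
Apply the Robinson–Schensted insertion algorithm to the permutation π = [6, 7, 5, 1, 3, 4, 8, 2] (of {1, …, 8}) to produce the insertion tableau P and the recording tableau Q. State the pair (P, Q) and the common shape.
P = [1, 2, 4, 8] / [3, 7] / [5] / [6];  Q = [1, 2, 6, 7] / [3, 5] / [4] / [8];  common shape = (4, 2, 1, 1)

Row-insert the values π_1, π_2, … into P one at a time, bumping the leftmost entry strictly greater than the inserted value down to the next row. The recording tableau Q records, in position (i, j), the step at which that cell was added to P.
  Insert 6 (step 1): P = [6];  Q = [1]
  Insert 7 (step 2): P = [6, 7];  Q = [1, 2]
  Insert 5 (step 3): P = [5, 7] / [6];  Q = [1, 2] / [3]
  Insert 1 (step 4): P = [1, 7] / [5] / [6];  Q = [1, 2] / [3] / [4]
  Insert 3 (step 5): P = [1, 3] / [5, 7] / [6];  Q = [1, 2] / [3, 5] / [4]
  Insert 4 (step 6): P = [1, 3, 4] / [5, 7] / [6];  Q = [1, 2, 6] / [3, 5] / [4]
  Insert 8 (step 7): P = [1, 3, 4, 8] / [5, 7] / [6];  Q = [1, 2, 6, 7] / [3, 5] / [4]
  Insert 2 (step 8): P = [1, 2, 4, 8] / [3, 7] / [5] / [6];  Q = [1, 2, 6, 7] / [3, 5] / [4] / [8]
Final shape: (4, 2, 1, 1).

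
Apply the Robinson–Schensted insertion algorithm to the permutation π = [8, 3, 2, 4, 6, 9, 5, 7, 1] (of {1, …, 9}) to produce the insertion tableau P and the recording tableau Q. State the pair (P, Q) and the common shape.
P = [1, 4, 5, 7] / [2, 6, 9] / [3] / [8];  Q = [1, 4, 5, 6] / [2, 7, 8] / [3] / [9];  common shape = (4, 3, 1, 1)

Row-insert the values π_1, π_2, … into P one at a time, bumping the leftmost entry strictly greater than the inserted value down to the next row. The recording tableau Q records, in position (i, j), the step at which that cell was added to P.
  Insert 8 (step 1): P = [8];  Q = [1]
  Insert 3 (step 2): P = [3] / [8];  Q = [1] / [2]
  Insert 2 (step 3): P = [2] / [3] / [8];  Q = [1] / [2] / [3]
  Insert 4 (step 4): P = [2, 4] / [3] / [8];  Q = [1, 4] / [2] / [3]
  Insert 6 (step 5): P = [2, 4, 6] / [3] / [8];  Q = [1, 4, 5] / [2] / [3]
  Insert 9 (step 6): P = [2, 4, 6, 9] / [3] / [8];  Q = [1, 4, 5, 6] / [2] / [3]
  Insert 5 (step 7): P = [2, 4, 5, 9] / [3, 6] / [8];  Q = [1, 4, 5, 6] / [2, 7] / [3]
  Insert 7 (step 8): P = [2, 4, 5, 7] / [3, 6, 9] / [8];  Q = [1, 4, 5, 6] / [2, 7, 8] / [3]
  Insert 1 (step 9): P = [1, 4, 5, 7] / [2, 6, 9] / [3] / [8];  Q = [1, 4, 5, 6] / [2, 7, 8] / [3] / [9]
Final shape: (4, 3, 1, 1).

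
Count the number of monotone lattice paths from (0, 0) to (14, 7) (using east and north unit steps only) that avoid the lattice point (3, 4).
Number of paths = 103540

Total paths from (0, 0) to (14, 7): C(21, 14) = 116280. Paths through (3, 4): (paths (0, 0) → (3, 4)) × (paths (3, 4) → (14, 7)) = C(7, 3) · C(14, 11) = 35 · 364 = 12740. Avoidance count = 116280 − 12740 = 103540.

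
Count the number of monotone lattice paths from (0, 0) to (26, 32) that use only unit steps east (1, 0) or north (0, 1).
Number of paths = 22150361247847371

A monotone lattice path from (0, 0) to (26, 32) consists of 26 east steps and 32 north steps in some order, so it is determined by which 26 of the 58 steps are east. The count is C(58, 26) = 22150361247847371.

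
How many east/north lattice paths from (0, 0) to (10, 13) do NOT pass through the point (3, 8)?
Number of paths = 1013386

Total paths from (0, 0) to (10, 13): C(23, 10) = 1144066. Paths through (3, 8): (paths (0, 0) → (3, 8)) × (paths (3, 8) → (10, 13)) = C(11, 3) · C(12, 7) = 165 · 792 = 130680. Avoidance count = 1144066 − 130680 = 1013386.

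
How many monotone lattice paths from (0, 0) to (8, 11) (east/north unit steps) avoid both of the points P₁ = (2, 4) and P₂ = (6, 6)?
Number of paths = 35163

Inclusion–exclusion. Total paths: C(19, 8) = 75582. Through P₁: C(6, 2)·C(13, 6) = 25740. Through P₂: C(12, 6)·C(7, 2) = 19404. Since P₁ is strictly southwest of P₂, a monotone path through both must visit P₁ then P₂; paths through both = C(6, 2)·C(6, 4)·C(7, 2) = 4725. Avoid both = 75582 − 25740 − 19404 + 4725 = 35163.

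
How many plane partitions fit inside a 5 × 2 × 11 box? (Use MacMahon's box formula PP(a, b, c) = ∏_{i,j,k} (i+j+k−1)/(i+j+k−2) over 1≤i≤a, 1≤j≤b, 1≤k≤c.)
PP(5, 2, 11) = 4504864

Evaluate the triple product over i = 1..5, j = 1..2, k = 1..11. The factors are (2/1) · (3/2) · (4/3) · (5/4) · (6/5) · (7/6) · (8/7) · (9/8) · … (110 factors total). The numerators and denominators telescope so the product is an integer; carrying out the multiplication exactly gives PP(5, 2, 11) = 4504864.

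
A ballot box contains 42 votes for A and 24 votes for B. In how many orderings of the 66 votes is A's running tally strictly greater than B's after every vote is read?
Strict-lead orderings = 170301657026428200

Total orderings of the 66 votes with 42 for A: C(66, 42) = 624439409096903400. By the Bertrand ballot formula (Cycle Lemma / reflection principle), the number of orderings in which A is strictly ahead of B throughout is (p − q)/(p + q) · C(p + q, p) = (42 − 24)/(42 + 24) · 624439409096903400 = 170301657026428200.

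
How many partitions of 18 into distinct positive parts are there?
q(18) = 46

A partition into distinct parts is a strictly decreasing sequence summing to n. The recurrence d(n, m) = d(n, m−1) + d(n−m, m−1) (use part m at most once) with q(n) = d(n, n) gives q(18) = 46. (Euler's theorem: # distinct-part partitions = # odd-part partitions.)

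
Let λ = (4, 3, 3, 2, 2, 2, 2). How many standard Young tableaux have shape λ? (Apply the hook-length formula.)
# SYT of shape (4, 3, 3, 2, 2, 2, 2) = 1312740

Hook-length formula: f^λ = n! / Π hook(c), product over all cells c of the Young diagram. For λ = (4, 3, 3, 2, 2, 2, 2), n = 18 boxes. Hook lengths by row (left-to-right, top-to-bottom): [10, 9, 4, 1]; [8, 7, 2]; [7, 6, 1]; [5, 4]; [4, 3]; [3, 2]; [2, 1]. Product of hooks = 4877107200. So f^λ = 18! / 4877107200 = 6402373705728000 / 4877107200 = 1312740.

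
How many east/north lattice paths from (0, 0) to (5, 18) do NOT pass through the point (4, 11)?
Number of paths = 22729

Total paths from (0, 0) to (5, 18): C(23, 5) = 33649. Paths through (4, 11): (paths (0, 0) → (4, 11)) × (paths (4, 11) → (5, 18)) = C(15, 4) · C(8, 1) = 1365 · 8 = 10920. Avoidance count = 33649 − 10920 = 22729.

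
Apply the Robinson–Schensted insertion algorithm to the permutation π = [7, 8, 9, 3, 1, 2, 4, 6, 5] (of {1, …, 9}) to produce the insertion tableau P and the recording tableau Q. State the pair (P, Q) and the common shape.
P = [1, 2, 4, 5] / [3, 6, 9] / [7, 8];  Q = [1, 2, 3, 8] / [4, 6, 7] / [5, 9];  common shape = (4, 3, 2)

Row-insert the values π_1, π_2, … into P one at a time, bumping the leftmost entry strictly greater than the inserted value down to the next row. The recording tableau Q records, in position (i, j), the step at which that cell was added to P.
  Insert 7 (step 1): P = [7];  Q = [1]
  Insert 8 (step 2): P = [7, 8];  Q = [1, 2]
  Insert 9 (step 3): P = [7, 8, 9];  Q = [1, 2, 3]
  Insert 3 (step 4): P = [3, 8, 9] / [7];  Q = [1, 2, 3] / [4]
  Insert 1 (step 5): P = [1, 8, 9] / [3] / [7];  Q = [1, 2, 3] / [4] / [5]
  Insert 2 (step 6): P = [1, 2, 9] / [3, 8] / [7];  Q = [1, 2, 3] / [4, 6] / [5]
  Insert 4 (step 7): P = [1, 2, 4] / [3, 8, 9] / [7];  Q = [1, 2, 3] / [4, 6, 7] / [5]
  Insert 6 (step 8): P = [1, 2, 4, 6] / [3, 8, 9] / [7];  Q = [1, 2, 3, 8] / [4, 6, 7] / [5]
  Insert 5 (step 9): P = [1, 2, 4, 5] / [3, 6, 9] / [7, 8];  Q = [1, 2, 3, 8] / [4, 6, 7] / [5, 9]
Final shape: (4, 3, 2).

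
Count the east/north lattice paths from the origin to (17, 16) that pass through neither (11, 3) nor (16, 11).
Number of paths = 1081510500

Inclusion–exclusion. Total paths: C(33, 17) = 1166803110. Through P₁: C(14, 11)·C(19, 6) = 9876048. Through P₂: C(27, 16)·C(6, 1) = 78227370. Since P₁ is strictly southwest of P₂, a monotone path through both must visit P₁ then P₂; paths through both = C(14, 11)·C(13, 5)·C(6, 1) = 2810808. Avoid both = 1166803110 − 9876048 − 78227370 + 2810808 = 1081510500.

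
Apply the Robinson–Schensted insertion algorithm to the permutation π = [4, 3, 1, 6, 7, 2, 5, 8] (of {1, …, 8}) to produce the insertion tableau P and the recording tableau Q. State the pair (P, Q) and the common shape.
P = [1, 2, 5, 8] / [3, 6, 7] / [4];  Q = [1, 4, 5, 8] / [2, 6, 7] / [3];  common shape = (4, 3, 1)

Row-insert the values π_1, π_2, … into P one at a time, bumping the leftmost entry strictly greater than the inserted value down to the next row. The recording tableau Q records, in position (i, j), the step at which that cell was added to P.
  Insert 4 (step 1): P = [4];  Q = [1]
  Insert 3 (step 2): P = [3] / [4];  Q = [1] / [2]
  Insert 1 (step 3): P = [1] / [3] / [4];  Q = [1] / [2] / [3]
  Insert 6 (step 4): P = [1, 6] / [3] / [4];  Q = [1, 4] / [2] / [3]
  Insert 7 (step 5): P = [1, 6, 7] / [3] / [4];  Q = [1, 4, 5] / [2] / [3]
  Insert 2 (step 6): P = [1, 2, 7] / [3, 6] / [4];  Q = [1, 4, 5] / [2, 6] / [3]
  Insert 5 (step 7): P = [1, 2, 5] / [3, 6, 7] / [4];  Q = [1, 4, 5] / [2, 6, 7] / [3]
  Insert 8 (step 8): P = [1, 2, 5, 8] / [3, 6, 7] / [4];  Q = [1, 4, 5, 8] / [2, 6, 7] / [3]
Final shape: (4, 3, 1).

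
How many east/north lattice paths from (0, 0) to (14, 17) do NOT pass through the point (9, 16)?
Number of paths = 252924675

Total paths from (0, 0) to (14, 17): C(31, 14) = 265182525. Paths through (9, 16): (paths (0, 0) → (9, 16)) × (paths (9, 16) → (14, 17)) = C(25, 9) · C(6, 5) = 2042975 · 6 = 12257850. Avoidance count = 265182525 − 12257850 = 252924675.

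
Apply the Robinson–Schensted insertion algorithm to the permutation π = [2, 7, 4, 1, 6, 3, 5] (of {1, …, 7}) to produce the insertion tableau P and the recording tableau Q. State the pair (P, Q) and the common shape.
P = [1, 3, 5] / [2, 4, 6] / [7];  Q = [1, 2, 5] / [3, 6, 7] / [4];  common shape = (3, 3, 1)

Row-insert the values π_1, π_2, … into P one at a time, bumping the leftmost entry strictly greater than the inserted value down to the next row. The recording tableau Q records, in position (i, j), the step at which that cell was added to P.
  Insert 2 (step 1): P = [2];  Q = [1]
  Insert 7 (step 2): P = [2, 7];  Q = [1, 2]
  Insert 4 (step 3): P = [2, 4] / [7];  Q = [1, 2] / [3]
  Insert 1 (step 4): P = [1, 4] / [2] / [7];  Q = [1, 2] / [3] / [4]
  Insert 6 (step 5): P = [1, 4, 6] / [2] / [7];  Q = [1, 2, 5] / [3] / [4]
  Insert 3 (step 6): P = [1, 3, 6] / [2, 4] / [7];  Q = [1, 2, 5] / [3, 6] / [4]
  Insert 5 (step 7): P = [1, 3, 5] / [2, 4, 6] / [7];  Q = [1, 2, 5] / [3, 6, 7] / [4]
Final shape: (3, 3, 1).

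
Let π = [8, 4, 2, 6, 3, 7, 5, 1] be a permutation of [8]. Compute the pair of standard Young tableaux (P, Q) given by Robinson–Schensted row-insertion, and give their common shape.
P = [1, 3, 5] / [2, 6, 7] / [4] / [8];  Q = [1, 4, 6] / [2, 5, 7] / [3] / [8];  common shape = (3, 3, 1, 1)

Row-insert the values π_1, π_2, … into P one at a time, bumping the leftmost entry strictly greater than the inserted value down to the next row. The recording tableau Q records, in position (i, j), the step at which that cell was added to P.
  Insert 8 (step 1): P = [8];  Q = [1]
  Insert 4 (step 2): P = [4] / [8];  Q = [1] / [2]
  Insert 2 (step 3): P = [2] / [4] / [8];  Q = [1] / [2] / [3]
  Insert 6 (step 4): P = [2, 6] / [4] / [8];  Q = [1, 4] / [2] / [3]
  Insert 3 (step 5): P = [2, 3] / [4, 6] / [8];  Q = [1, 4] / [2, 5] / [3]
  Insert 7 (step 6): P = [2, 3, 7] / [4, 6] / [8];  Q = [1, 4, 6] / [2, 5] / [3]
  Insert 5 (step 7): P = [2, 3, 5] / [4, 6, 7] / [8];  Q = [1, 4, 6] / [2, 5, 7] / [3]
  Insert 1 (step 8): P = [1, 3, 5] / [2, 6, 7] / [4] / [8];  Q = [1, 4, 6] / [2, 5, 7] / [3] / [8]
Final shape: (3, 3, 1, 1).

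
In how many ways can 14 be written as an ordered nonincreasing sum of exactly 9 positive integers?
p(14, 9 parts) = 7

Partitions of n into exactly k parts ↔ partitions of n − k into at most k parts (subtract 1 from each part). For n = 14, k = 9, the partitions are: 6+1+1+1+1+1+1+1+1, 5+2+1+1+1+1+1+1+1, 4+3+1+1+1+1+1+1+1, 4+2+2+1+1+1+1+1+1, 3+3+2+1+1+1+1+1+1, 3+2+2+2+1+1+1+1+1, 2+2+2+2+2+1+1+1+1. Count = 7.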